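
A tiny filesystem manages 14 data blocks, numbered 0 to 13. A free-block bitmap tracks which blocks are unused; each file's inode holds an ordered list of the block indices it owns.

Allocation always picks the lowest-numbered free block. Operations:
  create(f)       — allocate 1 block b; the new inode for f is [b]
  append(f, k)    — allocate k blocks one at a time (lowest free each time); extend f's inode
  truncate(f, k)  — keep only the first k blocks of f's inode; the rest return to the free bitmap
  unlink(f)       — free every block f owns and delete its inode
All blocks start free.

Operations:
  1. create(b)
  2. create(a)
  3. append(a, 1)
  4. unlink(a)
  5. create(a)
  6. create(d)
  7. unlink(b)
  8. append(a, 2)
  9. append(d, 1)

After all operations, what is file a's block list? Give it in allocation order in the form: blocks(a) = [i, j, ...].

blocks(a) = [1, 0, 3]

  1. create(b)  ⇒  F.............  {b→[0]}
  2. create(a)  ⇒  FF............  {a→[1]; b→[0]}
  3. append(a, 1)  ⇒  FFF...........  {a→[1, 2]; b→[0]}
  4. unlink(a)  ⇒  F.............  {b→[0]}
  5. create(a)  ⇒  FF............  {a→[1]; b→[0]}
  6. create(d)  ⇒  FFF...........  {a→[1]; b→[0]; d→[2]}
  7. unlink(b)  ⇒  .FF...........  {a→[1]; d→[2]}
  8. append(a, 2)  ⇒  FFFF..........  {a→[1, 0, 3]; d→[2]}
  9. append(d, 1)  ⇒  FFFFF.........  {a→[1, 0, 3]; d→[2, 4]}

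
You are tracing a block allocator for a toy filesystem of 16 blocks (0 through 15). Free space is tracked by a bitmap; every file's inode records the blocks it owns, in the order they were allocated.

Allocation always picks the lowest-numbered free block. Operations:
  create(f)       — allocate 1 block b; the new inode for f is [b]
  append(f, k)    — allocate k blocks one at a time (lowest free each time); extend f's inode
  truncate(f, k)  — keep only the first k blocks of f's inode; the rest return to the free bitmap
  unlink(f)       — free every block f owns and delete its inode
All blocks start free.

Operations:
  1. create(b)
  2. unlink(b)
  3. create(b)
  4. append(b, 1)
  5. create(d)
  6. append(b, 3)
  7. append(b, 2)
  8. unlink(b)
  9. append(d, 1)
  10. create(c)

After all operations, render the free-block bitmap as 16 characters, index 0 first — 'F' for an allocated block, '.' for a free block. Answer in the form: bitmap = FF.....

after create(b) → b:[0]  free=[F...............]
after unlink(b) →   free=[................]
after create(b) → b:[0]  free=[F...............]
after append(b, 1) → b:[0, 1]  free=[FF..............]
after create(d) → b:[0, 1], d:[2]  free=[FFF.............]
after append(b, 3) → b:[0, 1, 3, 4, 5], d:[2]  free=[FFFFFF..........]
after append(b, 2) → b:[0, 1, 3, 4, 5, 6, 7], d:[2]  free=[FFFFFFFF........]
after unlink(b) → d:[2]  free=[..F.............]
after append(d, 1) → d:[2, 0]  free=[F.F.............]
after create(c) → c:[1], d:[2, 0]  free=[FFF.............]

bitmap = FFF.............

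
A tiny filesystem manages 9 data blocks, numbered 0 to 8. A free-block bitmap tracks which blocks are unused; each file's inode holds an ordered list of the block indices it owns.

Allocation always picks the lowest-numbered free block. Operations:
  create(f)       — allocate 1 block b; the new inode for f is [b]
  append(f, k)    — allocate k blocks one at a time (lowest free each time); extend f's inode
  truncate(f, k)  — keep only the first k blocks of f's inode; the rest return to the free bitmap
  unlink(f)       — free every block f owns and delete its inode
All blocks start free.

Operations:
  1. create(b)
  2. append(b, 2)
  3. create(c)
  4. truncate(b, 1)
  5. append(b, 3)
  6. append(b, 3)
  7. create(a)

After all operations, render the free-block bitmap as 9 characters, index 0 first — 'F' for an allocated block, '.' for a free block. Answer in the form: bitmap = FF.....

bitmap = FFFFFFFFF

after create(b) → b:[0]  free=[F........]
after append(b, 2) → b:[0, 1, 2]  free=[FFF......]
after create(c) → b:[0, 1, 2], c:[3]  free=[FFFF.....]
after truncate(b, 1) → b:[0], c:[3]  free=[F..F.....]
after append(b, 3) → b:[0, 1, 2, 4], c:[3]  free=[FFFFF....]
after append(b, 3) → b:[0, 1, 2, 4, 5, 6, 7], c:[3]  free=[FFFFFFFF.]
after create(a) → a:[8], b:[0, 1, 2, 4, 5, 6, 7], c:[3]  free=[FFFFFFFFF]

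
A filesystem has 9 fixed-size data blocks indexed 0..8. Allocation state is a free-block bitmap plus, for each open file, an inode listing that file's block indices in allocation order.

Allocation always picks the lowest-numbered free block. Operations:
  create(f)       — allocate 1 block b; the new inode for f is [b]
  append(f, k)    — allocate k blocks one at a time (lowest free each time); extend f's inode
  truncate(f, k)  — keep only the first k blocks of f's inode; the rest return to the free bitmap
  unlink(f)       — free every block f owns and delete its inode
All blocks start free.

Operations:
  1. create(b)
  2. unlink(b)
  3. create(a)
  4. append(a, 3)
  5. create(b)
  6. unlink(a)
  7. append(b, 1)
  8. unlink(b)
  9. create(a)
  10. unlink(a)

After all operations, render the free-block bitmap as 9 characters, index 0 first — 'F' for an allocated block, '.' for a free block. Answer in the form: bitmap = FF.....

[1] create(b) — b=0 (map F........)
[2] unlink(b) —  (map .........)
[3] create(a) — a=0 (map F........)
[4] append(a, 3) — a=0,1,2,3 (map FFFF.....)
[5] create(b) — a=0,1,2,3 b=4 (map FFFFF....)
[6] unlink(a) — b=4 (map ....F....)
[7] append(b, 1) — b=4,0 (map F...F....)
[8] unlink(b) —  (map .........)
[9] create(a) — a=0 (map F........)
[10] unlink(a) —  (map .........)

bitmap = .........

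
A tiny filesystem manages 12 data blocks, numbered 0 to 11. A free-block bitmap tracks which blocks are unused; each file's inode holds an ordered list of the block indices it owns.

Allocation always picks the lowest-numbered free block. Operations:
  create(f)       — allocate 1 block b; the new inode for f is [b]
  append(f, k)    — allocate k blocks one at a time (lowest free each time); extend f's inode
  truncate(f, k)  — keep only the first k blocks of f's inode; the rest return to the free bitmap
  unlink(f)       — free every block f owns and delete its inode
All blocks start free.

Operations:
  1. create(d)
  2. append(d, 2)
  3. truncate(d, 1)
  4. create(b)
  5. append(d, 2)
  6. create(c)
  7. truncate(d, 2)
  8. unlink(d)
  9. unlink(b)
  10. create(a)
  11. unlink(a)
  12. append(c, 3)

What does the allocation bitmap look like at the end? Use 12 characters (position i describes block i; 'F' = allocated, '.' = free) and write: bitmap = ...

create(d): bitmap=F........... | d=[0]
append(d, 2): bitmap=FFF......... | d=[0, 1, 2]
truncate(d, 1): bitmap=F........... | d=[0]
create(b): bitmap=FF.......... | b=[1] d=[0]
append(d, 2): bitmap=FFFF........ | b=[1] d=[0, 2, 3]
create(c): bitmap=FFFFF....... | b=[1] c=[4] d=[0, 2, 3]
truncate(d, 2): bitmap=FFF.F....... | b=[1] c=[4] d=[0, 2]
unlink(d): bitmap=.F..F....... | b=[1] c=[4]
unlink(b): bitmap=....F....... | c=[4]
create(a): bitmap=F...F....... | a=[0] c=[4]
unlink(a): bitmap=....F....... | c=[4]
append(c, 3): bitmap=FFF.F....... | c=[4, 0, 1, 2]

bitmap = FFF.F.......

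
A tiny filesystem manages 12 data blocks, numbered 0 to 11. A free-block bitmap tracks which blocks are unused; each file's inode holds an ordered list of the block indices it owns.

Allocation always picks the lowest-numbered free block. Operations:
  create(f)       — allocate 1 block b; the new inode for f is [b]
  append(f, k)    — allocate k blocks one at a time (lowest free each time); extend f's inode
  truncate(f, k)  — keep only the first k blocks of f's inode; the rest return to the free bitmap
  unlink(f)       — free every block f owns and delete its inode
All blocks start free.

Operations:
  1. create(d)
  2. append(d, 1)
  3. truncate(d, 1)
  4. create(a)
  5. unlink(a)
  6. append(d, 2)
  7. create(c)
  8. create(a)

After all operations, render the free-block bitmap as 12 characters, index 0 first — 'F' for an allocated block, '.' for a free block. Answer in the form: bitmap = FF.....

  1. create(d)  ⇒  F...........  {d→[0]}
  2. append(d, 1)  ⇒  FF..........  {d→[0, 1]}
  3. truncate(d, 1)  ⇒  F...........  {d→[0]}
  4. create(a)  ⇒  FF..........  {a→[1]; d→[0]}
  5. unlink(a)  ⇒  F...........  {d→[0]}
  6. append(d, 2)  ⇒  FFF.........  {d→[0, 1, 2]}
  7. create(c)  ⇒  FFFF........  {c→[3]; d→[0, 1, 2]}
  8. create(a)  ⇒  FFFFF.......  {a→[4]; c→[3]; d→[0, 1, 2]}

bitmap = FFFFF.......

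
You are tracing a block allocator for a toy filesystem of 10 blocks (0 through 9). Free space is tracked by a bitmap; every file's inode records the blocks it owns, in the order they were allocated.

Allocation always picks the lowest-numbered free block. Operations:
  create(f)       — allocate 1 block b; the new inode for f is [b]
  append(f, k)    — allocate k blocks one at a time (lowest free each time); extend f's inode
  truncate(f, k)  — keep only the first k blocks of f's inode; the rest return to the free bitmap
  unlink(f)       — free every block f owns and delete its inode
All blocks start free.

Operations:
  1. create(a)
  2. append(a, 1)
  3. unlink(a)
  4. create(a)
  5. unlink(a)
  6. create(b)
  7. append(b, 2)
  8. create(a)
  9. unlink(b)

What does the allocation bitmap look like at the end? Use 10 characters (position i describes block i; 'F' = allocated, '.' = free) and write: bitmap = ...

[1] create(a) — a=0 (map F.........)
[2] append(a, 1) — a=0,1 (map FF........)
[3] unlink(a) —  (map ..........)
[4] create(a) — a=0 (map F.........)
[5] unlink(a) —  (map ..........)
[6] create(b) — b=0 (map F.........)
[7] append(b, 2) — b=0,1,2 (map FFF.......)
[8] create(a) — a=3 b=0,1,2 (map FFFF......)
[9] unlink(b) — a=3 (map ...F......)

bitmap = ...F......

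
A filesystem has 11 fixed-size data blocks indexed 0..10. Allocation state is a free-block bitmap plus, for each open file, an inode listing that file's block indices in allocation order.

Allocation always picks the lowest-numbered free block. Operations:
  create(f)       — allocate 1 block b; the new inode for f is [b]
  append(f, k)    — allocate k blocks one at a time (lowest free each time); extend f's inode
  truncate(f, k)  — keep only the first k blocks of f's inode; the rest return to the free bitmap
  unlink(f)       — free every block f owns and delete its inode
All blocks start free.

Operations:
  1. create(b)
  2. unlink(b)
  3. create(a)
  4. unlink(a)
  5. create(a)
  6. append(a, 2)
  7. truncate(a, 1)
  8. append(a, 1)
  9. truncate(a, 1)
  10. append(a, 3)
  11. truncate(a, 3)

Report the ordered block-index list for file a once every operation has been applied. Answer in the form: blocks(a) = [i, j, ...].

blocks(a) = [0, 1, 2]

after create(b) → b:[0]  free=[F..........]
after unlink(b) →   free=[...........]
after create(a) → a:[0]  free=[F..........]
after unlink(a) →   free=[...........]
after create(a) → a:[0]  free=[F..........]
after append(a, 2) → a:[0, 1, 2]  free=[FFF........]
after truncate(a, 1) → a:[0]  free=[F..........]
after append(a, 1) → a:[0, 1]  free=[FF.........]
after truncate(a, 1) → a:[0]  free=[F..........]
after append(a, 3) → a:[0, 1, 2, 3]  free=[FFFF.......]
after truncate(a, 3) → a:[0, 1, 2]  free=[FFF........]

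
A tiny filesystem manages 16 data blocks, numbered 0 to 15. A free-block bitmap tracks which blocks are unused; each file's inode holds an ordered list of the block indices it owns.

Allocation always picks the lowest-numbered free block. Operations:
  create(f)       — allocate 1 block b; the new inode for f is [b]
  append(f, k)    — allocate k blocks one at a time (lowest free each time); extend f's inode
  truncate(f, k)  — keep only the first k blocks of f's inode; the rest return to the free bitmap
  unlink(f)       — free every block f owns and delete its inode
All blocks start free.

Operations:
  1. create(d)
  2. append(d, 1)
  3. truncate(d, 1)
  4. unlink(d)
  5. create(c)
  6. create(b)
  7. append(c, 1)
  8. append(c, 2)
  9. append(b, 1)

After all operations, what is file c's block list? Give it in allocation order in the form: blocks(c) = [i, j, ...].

  1. create(d)  ⇒  F...............  {d→[0]}
  2. append(d, 1)  ⇒  FF..............  {d→[0, 1]}
  3. truncate(d, 1)  ⇒  F...............  {d→[0]}
  4. unlink(d)  ⇒  ................  {}
  5. create(c)  ⇒  F...............  {c→[0]}
  6. create(b)  ⇒  FF..............  {b→[1]; c→[0]}
  7. append(c, 1)  ⇒  FFF.............  {b→[1]; c→[0, 2]}
  8. append(c, 2)  ⇒  FFFFF...........  {b→[1]; c→[0, 2, 3, 4]}
  9. append(b, 1)  ⇒  FFFFFF..........  {b→[1, 5]; c→[0, 2, 3, 4]}

blocks(c) = [0, 2, 3, 4]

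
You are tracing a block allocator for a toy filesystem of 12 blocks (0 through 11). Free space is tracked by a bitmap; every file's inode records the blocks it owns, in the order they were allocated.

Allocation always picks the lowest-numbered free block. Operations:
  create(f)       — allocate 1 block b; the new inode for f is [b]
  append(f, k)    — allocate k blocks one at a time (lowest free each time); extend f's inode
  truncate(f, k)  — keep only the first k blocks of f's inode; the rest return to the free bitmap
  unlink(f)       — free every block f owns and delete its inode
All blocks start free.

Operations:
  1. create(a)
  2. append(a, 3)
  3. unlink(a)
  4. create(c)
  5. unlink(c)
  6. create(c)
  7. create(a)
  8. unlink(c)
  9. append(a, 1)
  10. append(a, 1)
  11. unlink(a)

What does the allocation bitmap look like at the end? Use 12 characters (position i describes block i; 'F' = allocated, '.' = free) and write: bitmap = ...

bitmap = ............

after create(a) → a:[0]  free=[F...........]
after append(a, 3) → a:[0, 1, 2, 3]  free=[FFFF........]
after unlink(a) →   free=[............]
after create(c) → c:[0]  free=[F...........]
after unlink(c) →   free=[............]
after create(c) → c:[0]  free=[F...........]
after create(a) → a:[1], c:[0]  free=[FF..........]
after unlink(c) → a:[1]  free=[.F..........]
after append(a, 1) → a:[1, 0]  free=[FF..........]
after append(a, 1) → a:[1, 0, 2]  free=[FFF.........]
after unlink(a) →   free=[............]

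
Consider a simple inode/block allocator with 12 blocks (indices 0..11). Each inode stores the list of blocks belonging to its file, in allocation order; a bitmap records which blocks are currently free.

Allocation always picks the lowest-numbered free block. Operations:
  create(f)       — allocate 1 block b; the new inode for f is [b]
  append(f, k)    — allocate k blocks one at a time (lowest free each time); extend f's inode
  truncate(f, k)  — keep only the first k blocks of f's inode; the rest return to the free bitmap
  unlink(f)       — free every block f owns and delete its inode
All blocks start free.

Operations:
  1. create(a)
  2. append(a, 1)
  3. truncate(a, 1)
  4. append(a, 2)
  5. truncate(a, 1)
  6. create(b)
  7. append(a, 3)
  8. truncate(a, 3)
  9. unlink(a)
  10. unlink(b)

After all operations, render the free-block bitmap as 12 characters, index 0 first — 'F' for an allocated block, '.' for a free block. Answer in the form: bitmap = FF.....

create(a): bitmap=F........... | a=[0]
append(a, 1): bitmap=FF.......... | a=[0, 1]
truncate(a, 1): bitmap=F........... | a=[0]
append(a, 2): bitmap=FFF......... | a=[0, 1, 2]
truncate(a, 1): bitmap=F........... | a=[0]
create(b): bitmap=FF.......... | a=[0] b=[1]
append(a, 3): bitmap=FFFFF....... | a=[0, 2, 3, 4] b=[1]
truncate(a, 3): bitmap=FFFF........ | a=[0, 2, 3] b=[1]
unlink(a): bitmap=.F.......... | b=[1]
unlink(b): bitmap=............ | 

bitmap = ............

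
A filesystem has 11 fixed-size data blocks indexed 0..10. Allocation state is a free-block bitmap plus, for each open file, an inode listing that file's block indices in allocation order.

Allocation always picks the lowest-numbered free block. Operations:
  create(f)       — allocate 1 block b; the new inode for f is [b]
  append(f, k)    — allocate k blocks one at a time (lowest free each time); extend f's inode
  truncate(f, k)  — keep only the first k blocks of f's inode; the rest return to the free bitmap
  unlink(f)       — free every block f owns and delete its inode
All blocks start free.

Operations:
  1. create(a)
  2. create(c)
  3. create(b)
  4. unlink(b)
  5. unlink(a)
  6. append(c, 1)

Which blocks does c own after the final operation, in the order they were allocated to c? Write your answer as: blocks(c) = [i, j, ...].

create(a): bitmap=F.......... | a=[0]
create(c): bitmap=FF......... | a=[0] c=[1]
create(b): bitmap=FFF........ | a=[0] b=[2] c=[1]
unlink(b): bitmap=FF......... | a=[0] c=[1]
unlink(a): bitmap=.F......... | c=[1]
append(c, 1): bitmap=FF......... | c=[1, 0]

blocks(c) = [1, 0]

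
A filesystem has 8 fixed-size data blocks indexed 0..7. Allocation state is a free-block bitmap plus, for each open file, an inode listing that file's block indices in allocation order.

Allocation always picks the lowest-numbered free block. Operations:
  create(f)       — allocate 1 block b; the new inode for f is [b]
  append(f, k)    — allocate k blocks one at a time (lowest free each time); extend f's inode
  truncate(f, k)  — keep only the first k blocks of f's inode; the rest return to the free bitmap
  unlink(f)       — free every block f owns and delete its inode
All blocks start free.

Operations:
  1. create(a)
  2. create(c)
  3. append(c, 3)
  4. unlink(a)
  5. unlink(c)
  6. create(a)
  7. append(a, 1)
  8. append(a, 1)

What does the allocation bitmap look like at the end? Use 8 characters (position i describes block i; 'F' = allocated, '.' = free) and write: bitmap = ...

after create(a) → a:[0]  free=[F.......]
after create(c) → a:[0], c:[1]  free=[FF......]
after append(c, 3) → a:[0], c:[1, 2, 3, 4]  free=[FFFFF...]
after unlink(a) → c:[1, 2, 3, 4]  free=[.FFFF...]
after unlink(c) →   free=[........]
after create(a) → a:[0]  free=[F.......]
after append(a, 1) → a:[0, 1]  free=[FF......]
after append(a, 1) → a:[0, 1, 2]  free=[FFF.....]

bitmap = FFF.....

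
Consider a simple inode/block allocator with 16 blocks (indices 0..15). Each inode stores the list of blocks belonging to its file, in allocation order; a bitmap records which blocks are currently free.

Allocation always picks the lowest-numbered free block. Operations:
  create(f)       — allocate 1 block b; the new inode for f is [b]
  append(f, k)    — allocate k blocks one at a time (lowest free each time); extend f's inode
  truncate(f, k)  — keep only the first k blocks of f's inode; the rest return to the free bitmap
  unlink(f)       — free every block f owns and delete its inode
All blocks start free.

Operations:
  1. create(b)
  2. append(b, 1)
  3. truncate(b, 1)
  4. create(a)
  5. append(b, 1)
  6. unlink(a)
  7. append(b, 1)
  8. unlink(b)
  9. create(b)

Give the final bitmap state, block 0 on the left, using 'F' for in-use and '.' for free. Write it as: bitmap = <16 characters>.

bitmap = F...............

[1] create(b) — b=0 (map F...............)
[2] append(b, 1) — b=0,1 (map FF..............)
[3] truncate(b, 1) — b=0 (map F...............)
[4] create(a) — a=1 b=0 (map FF..............)
[5] append(b, 1) — a=1 b=0,2 (map FFF.............)
[6] unlink(a) — b=0,2 (map F.F.............)
[7] append(b, 1) — b=0,2,1 (map FFF.............)
[8] unlink(b) —  (map ................)
[9] create(b) — b=0 (map F...............)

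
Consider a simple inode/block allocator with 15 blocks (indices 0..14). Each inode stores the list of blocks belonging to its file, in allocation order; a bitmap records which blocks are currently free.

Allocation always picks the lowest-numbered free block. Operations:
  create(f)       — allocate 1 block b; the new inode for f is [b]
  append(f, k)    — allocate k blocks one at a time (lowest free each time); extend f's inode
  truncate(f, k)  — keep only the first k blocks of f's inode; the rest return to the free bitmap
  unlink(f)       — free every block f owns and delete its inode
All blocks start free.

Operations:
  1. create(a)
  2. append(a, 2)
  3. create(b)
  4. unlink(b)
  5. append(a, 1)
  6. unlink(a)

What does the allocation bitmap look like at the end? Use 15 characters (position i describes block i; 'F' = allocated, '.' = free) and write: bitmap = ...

bitmap = ...............

[1] create(a) — a=0 (map F..............)
[2] append(a, 2) — a=0,1,2 (map FFF............)
[3] create(b) — a=0,1,2 b=3 (map FFFF...........)
[4] unlink(b) — a=0,1,2 (map FFF............)
[5] append(a, 1) — a=0,1,2,3 (map FFFF...........)
[6] unlink(a) —  (map ...............)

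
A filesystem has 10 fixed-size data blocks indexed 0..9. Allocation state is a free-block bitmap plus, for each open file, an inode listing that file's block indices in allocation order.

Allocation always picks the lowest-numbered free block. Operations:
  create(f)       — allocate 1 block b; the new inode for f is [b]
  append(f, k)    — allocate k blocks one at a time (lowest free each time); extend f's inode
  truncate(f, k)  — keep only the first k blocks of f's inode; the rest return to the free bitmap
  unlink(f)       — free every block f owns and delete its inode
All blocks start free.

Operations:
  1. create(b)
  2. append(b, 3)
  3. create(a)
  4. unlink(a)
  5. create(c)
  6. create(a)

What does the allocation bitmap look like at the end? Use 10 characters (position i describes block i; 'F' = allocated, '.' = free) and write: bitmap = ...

bitmap = FFFFFF....

[1] create(b) — b=0 (map F.........)
[2] append(b, 3) — b=0,1,2,3 (map FFFF......)
[3] create(a) — a=4 b=0,1,2,3 (map FFFFF.....)
[4] unlink(a) — b=0,1,2,3 (map FFFF......)
[5] create(c) — b=0,1,2,3 c=4 (map FFFFF.....)
[6] create(a) — a=5 b=0,1,2,3 c=4 (map FFFFFF....)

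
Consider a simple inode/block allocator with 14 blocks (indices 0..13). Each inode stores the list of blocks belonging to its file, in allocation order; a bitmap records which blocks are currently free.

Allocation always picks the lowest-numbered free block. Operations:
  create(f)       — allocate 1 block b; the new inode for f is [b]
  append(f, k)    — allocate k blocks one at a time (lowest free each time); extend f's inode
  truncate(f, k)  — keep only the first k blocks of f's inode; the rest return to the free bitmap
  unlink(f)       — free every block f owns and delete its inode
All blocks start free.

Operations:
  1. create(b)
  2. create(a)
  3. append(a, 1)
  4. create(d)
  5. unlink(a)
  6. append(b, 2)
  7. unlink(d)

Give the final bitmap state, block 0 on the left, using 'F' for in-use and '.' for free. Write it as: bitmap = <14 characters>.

  1. create(b)  ⇒  F.............  {b→[0]}
  2. create(a)  ⇒  FF............  {a→[1]; b→[0]}
  3. append(a, 1)  ⇒  FFF...........  {a→[1, 2]; b→[0]}
  4. create(d)  ⇒  FFFF..........  {a→[1, 2]; b→[0]; d→[3]}
  5. unlink(a)  ⇒  F..F..........  {b→[0]; d→[3]}
  6. append(b, 2)  ⇒  FFFF..........  {b→[0, 1, 2]; d→[3]}
  7. unlink(d)  ⇒  FFF...........  {b→[0, 1, 2]}

bitmap = FFF...........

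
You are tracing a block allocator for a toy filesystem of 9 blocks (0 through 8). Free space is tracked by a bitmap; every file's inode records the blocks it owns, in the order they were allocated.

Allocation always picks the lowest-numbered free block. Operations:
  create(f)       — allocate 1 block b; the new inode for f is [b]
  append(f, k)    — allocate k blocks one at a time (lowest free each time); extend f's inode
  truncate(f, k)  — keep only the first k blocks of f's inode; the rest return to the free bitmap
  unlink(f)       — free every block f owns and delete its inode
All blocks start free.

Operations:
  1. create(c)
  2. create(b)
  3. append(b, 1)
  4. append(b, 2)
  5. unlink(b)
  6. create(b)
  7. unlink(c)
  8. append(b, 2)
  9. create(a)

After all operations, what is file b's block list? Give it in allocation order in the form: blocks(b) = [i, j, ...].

blocks(b) = [1, 0, 2]

create(c): bitmap=F........ | c=[0]
create(b): bitmap=FF....... | b=[1] c=[0]
append(b, 1): bitmap=FFF...... | b=[1, 2] c=[0]
append(b, 2): bitmap=FFFFF.... | b=[1, 2, 3, 4] c=[0]
unlink(b): bitmap=F........ | c=[0]
create(b): bitmap=FF....... | b=[1] c=[0]
unlink(c): bitmap=.F....... | b=[1]
append(b, 2): bitmap=FFF...... | b=[1, 0, 2]
create(a): bitmap=FFFF..... | a=[3] b=[1, 0, 2]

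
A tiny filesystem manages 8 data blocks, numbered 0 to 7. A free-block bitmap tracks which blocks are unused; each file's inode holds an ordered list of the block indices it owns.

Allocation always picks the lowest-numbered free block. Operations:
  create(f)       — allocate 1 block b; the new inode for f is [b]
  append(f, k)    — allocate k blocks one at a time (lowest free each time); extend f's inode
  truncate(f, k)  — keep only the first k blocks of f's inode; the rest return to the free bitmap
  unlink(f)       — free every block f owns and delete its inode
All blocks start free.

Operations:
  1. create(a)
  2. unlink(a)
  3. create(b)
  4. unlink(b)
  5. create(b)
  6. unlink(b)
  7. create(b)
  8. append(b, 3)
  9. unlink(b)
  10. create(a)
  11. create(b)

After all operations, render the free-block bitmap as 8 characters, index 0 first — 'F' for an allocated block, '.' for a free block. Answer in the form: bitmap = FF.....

create(a): bitmap=F....... | a=[0]
unlink(a): bitmap=........ | 
create(b): bitmap=F....... | b=[0]
unlink(b): bitmap=........ | 
create(b): bitmap=F....... | b=[0]
unlink(b): bitmap=........ | 
create(b): bitmap=F....... | b=[0]
append(b, 3): bitmap=FFFF.... | b=[0, 1, 2, 3]
unlink(b): bitmap=........ | 
create(a): bitmap=F....... | a=[0]
create(b): bitmap=FF...... | a=[0] b=[1]

bitmap = FF......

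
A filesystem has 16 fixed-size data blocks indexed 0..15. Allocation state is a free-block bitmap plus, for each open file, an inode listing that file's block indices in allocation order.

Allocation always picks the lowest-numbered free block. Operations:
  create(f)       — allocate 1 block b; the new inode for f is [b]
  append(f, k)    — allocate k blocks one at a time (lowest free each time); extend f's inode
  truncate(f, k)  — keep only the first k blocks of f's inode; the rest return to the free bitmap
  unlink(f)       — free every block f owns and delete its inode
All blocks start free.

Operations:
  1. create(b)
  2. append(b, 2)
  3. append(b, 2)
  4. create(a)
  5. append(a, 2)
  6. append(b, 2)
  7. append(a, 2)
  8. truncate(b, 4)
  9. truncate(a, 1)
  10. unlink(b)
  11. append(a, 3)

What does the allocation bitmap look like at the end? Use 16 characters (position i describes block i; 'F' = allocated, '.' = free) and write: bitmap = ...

bitmap = FFF..F..........

after create(b) → b:[0]  free=[F...............]
after append(b, 2) → b:[0, 1, 2]  free=[FFF.............]
after append(b, 2) → b:[0, 1, 2, 3, 4]  free=[FFFFF...........]
after create(a) → a:[5], b:[0, 1, 2, 3, 4]  free=[FFFFFF..........]
after append(a, 2) → a:[5, 6, 7], b:[0, 1, 2, 3, 4]  free=[FFFFFFFF........]
after append(b, 2) → a:[5, 6, 7], b:[0, 1, 2, 3, 4, 8, 9]  free=[FFFFFFFFFF......]
after append(a, 2) → a:[5, 6, 7, 10, 11], b:[0, 1, 2, 3, 4, 8, 9]  free=[FFFFFFFFFFFF....]
after truncate(b, 4) → a:[5, 6, 7, 10, 11], b:[0, 1, 2, 3]  free=[FFFF.FFF..FF....]
after truncate(a, 1) → a:[5], b:[0, 1, 2, 3]  free=[FFFF.F..........]
after unlink(b) → a:[5]  free=[.....F..........]
after append(a, 3) → a:[5, 0, 1, 2]  free=[FFF..F..........]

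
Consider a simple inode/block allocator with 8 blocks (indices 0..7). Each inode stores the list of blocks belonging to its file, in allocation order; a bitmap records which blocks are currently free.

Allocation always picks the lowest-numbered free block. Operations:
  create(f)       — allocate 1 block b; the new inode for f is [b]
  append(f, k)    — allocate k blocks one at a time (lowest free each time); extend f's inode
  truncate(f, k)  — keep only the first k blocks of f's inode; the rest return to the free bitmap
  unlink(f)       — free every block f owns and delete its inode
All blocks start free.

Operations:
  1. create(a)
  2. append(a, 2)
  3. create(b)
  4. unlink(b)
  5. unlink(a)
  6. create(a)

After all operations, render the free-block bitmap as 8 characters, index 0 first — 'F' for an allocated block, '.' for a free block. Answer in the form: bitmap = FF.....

bitmap = F.......

create(a): bitmap=F....... | a=[0]
append(a, 2): bitmap=FFF..... | a=[0, 1, 2]
create(b): bitmap=FFFF.... | a=[0, 1, 2] b=[3]
unlink(b): bitmap=FFF..... | a=[0, 1, 2]
unlink(a): bitmap=........ | 
create(a): bitmap=F....... | a=[0]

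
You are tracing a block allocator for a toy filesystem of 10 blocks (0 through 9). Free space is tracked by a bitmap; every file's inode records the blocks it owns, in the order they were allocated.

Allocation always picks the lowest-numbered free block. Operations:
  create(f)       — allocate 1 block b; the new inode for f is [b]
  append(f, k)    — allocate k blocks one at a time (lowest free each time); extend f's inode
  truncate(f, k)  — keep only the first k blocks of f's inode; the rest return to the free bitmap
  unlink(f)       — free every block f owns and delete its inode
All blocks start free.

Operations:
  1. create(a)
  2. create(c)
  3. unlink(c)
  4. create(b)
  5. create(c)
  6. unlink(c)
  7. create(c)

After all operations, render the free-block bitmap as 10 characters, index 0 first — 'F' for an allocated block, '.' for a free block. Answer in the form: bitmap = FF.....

bitmap = FFF.......

  1. create(a)  ⇒  F.........  {a→[0]}
  2. create(c)  ⇒  FF........  {a→[0]; c→[1]}
  3. unlink(c)  ⇒  F.........  {a→[0]}
  4. create(b)  ⇒  FF........  {a→[0]; b→[1]}
  5. create(c)  ⇒  FFF.......  {a→[0]; b→[1]; c→[2]}
  6. unlink(c)  ⇒  FF........  {a→[0]; b→[1]}
  7. create(c)  ⇒  FFF.......  {a→[0]; b→[1]; c→[2]}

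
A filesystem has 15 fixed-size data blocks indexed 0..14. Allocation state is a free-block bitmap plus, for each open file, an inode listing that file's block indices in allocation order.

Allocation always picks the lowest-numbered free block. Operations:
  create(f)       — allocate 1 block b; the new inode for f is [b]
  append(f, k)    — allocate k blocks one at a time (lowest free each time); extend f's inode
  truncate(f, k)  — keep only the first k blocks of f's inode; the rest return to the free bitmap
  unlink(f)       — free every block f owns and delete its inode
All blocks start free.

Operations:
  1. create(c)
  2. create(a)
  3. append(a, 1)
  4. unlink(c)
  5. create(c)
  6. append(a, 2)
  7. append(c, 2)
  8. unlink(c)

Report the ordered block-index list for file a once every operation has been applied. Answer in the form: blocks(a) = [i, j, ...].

create(c): bitmap=F.............. | c=[0]
create(a): bitmap=FF............. | a=[1] c=[0]
append(a, 1): bitmap=FFF............ | a=[1, 2] c=[0]
unlink(c): bitmap=.FF............ | a=[1, 2]
create(c): bitmap=FFF............ | a=[1, 2] c=[0]
append(a, 2): bitmap=FFFFF.......... | a=[1, 2, 3, 4] c=[0]
append(c, 2): bitmap=FFFFFFF........ | a=[1, 2, 3, 4] c=[0, 5, 6]
unlink(c): bitmap=.FFFF.......... | a=[1, 2, 3, 4]

blocks(a) = [1, 2, 3, 4]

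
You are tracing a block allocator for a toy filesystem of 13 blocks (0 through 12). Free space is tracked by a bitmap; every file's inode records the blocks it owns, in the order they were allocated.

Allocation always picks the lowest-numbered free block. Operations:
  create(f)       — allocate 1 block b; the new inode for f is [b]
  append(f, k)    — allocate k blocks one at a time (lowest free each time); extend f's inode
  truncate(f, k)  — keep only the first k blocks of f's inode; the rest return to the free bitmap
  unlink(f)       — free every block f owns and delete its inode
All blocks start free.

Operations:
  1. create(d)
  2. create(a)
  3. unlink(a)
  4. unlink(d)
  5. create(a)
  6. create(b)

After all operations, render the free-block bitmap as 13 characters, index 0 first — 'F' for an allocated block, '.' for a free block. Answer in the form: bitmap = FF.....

  1. create(d)  ⇒  F............  {d→[0]}
  2. create(a)  ⇒  FF...........  {a→[1]; d→[0]}
  3. unlink(a)  ⇒  F............  {d→[0]}
  4. unlink(d)  ⇒  .............  {}
  5. create(a)  ⇒  F............  {a→[0]}
  6. create(b)  ⇒  FF...........  {a→[0]; b→[1]}

bitmap = FF...........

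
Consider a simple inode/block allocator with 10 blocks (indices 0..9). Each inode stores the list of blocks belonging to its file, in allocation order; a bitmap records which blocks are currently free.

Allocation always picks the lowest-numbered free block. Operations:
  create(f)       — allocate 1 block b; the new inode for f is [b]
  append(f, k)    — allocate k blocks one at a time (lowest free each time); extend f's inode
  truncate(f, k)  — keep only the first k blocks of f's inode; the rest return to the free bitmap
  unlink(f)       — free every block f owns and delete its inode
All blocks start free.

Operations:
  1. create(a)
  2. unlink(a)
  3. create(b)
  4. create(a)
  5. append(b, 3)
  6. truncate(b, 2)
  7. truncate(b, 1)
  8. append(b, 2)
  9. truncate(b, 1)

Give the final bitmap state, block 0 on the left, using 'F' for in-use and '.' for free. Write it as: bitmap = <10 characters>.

bitmap = FF........

  1. create(a)  ⇒  F.........  {a→[0]}
  2. unlink(a)  ⇒  ..........  {}
  3. create(b)  ⇒  F.........  {b→[0]}
  4. create(a)  ⇒  FF........  {a→[1]; b→[0]}
  5. append(b, 3)  ⇒  FFFFF.....  {a→[1]; b→[0, 2, 3, 4]}
  6. truncate(b, 2)  ⇒  FFF.......  {a→[1]; b→[0, 2]}
  7. truncate(b, 1)  ⇒  FF........  {a→[1]; b→[0]}
  8. append(b, 2)  ⇒  FFFF......  {a→[1]; b→[0, 2, 3]}
  9. truncate(b, 1)  ⇒  FF........  {a→[1]; b→[0]}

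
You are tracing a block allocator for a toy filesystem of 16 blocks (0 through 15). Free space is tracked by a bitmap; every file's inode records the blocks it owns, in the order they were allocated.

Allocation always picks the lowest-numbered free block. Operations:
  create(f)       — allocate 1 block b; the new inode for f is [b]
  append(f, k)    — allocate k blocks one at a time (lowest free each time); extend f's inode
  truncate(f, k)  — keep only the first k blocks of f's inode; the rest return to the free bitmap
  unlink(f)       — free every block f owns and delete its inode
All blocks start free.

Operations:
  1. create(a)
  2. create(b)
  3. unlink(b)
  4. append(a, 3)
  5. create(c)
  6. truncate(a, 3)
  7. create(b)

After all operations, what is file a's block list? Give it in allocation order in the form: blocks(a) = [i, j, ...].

  1. create(a)  ⇒  F...............  {a→[0]}
  2. create(b)  ⇒  FF..............  {a→[0]; b→[1]}
  3. unlink(b)  ⇒  F...............  {a→[0]}
  4. append(a, 3)  ⇒  FFFF............  {a→[0, 1, 2, 3]}
  5. create(c)  ⇒  FFFFF...........  {a→[0, 1, 2, 3]; c→[4]}
  6. truncate(a, 3)  ⇒  FFF.F...........  {a→[0, 1, 2]; c→[4]}
  7. create(b)  ⇒  FFFFF...........  {a→[0, 1, 2]; b→[3]; c→[4]}

blocks(a) = [0, 1, 2]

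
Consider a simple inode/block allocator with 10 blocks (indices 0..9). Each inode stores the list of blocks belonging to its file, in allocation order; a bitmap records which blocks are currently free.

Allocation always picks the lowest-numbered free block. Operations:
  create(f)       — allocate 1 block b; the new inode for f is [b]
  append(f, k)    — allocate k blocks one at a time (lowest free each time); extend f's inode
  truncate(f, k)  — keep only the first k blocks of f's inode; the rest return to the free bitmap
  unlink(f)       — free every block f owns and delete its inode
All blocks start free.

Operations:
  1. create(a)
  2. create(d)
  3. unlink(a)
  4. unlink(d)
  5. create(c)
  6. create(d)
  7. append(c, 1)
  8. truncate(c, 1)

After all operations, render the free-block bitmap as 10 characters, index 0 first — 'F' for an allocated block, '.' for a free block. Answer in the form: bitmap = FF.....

bitmap = FF........

  1. create(a)  ⇒  F.........  {a→[0]}
  2. create(d)  ⇒  FF........  {a→[0]; d→[1]}
  3. unlink(a)  ⇒  .F........  {d→[1]}
  4. unlink(d)  ⇒  ..........  {}
  5. create(c)  ⇒  F.........  {c→[0]}
  6. create(d)  ⇒  FF........  {c→[0]; d→[1]}
  7. append(c, 1)  ⇒  FFF.......  {c→[0, 2]; d→[1]}
  8. truncate(c, 1)  ⇒  FF........  {c→[0]; d→[1]}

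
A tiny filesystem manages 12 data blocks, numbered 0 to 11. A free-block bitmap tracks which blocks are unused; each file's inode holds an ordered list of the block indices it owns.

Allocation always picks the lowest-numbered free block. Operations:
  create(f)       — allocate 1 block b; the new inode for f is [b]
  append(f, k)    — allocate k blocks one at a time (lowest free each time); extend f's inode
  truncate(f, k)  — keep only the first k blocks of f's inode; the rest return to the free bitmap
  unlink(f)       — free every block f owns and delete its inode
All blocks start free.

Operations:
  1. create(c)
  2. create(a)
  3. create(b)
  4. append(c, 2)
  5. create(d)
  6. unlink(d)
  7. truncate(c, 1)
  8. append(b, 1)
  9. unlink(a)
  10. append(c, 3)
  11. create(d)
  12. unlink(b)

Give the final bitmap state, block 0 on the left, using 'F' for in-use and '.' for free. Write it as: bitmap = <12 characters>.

bitmap = FF..FFF.....

[1] create(c) — c=0 (map F...........)
[2] create(a) — a=1 c=0 (map FF..........)
[3] create(b) — a=1 b=2 c=0 (map FFF.........)
[4] append(c, 2) — a=1 b=2 c=0,3,4 (map FFFFF.......)
[5] create(d) — a=1 b=2 c=0,3,4 d=5 (map FFFFFF......)
[6] unlink(d) — a=1 b=2 c=0,3,4 (map FFFFF.......)
[7] truncate(c, 1) — a=1 b=2 c=0 (map FFF.........)
[8] append(b, 1) — a=1 b=2,3 c=0 (map FFFF........)
[9] unlink(a) — b=2,3 c=0 (map F.FF........)
[10] append(c, 3) — b=2,3 c=0,1,4,5 (map FFFFFF......)
[11] create(d) — b=2,3 c=0,1,4,5 d=6 (map FFFFFFF.....)
[12] unlink(b) — c=0,1,4,5 d=6 (map FF..FFF.....)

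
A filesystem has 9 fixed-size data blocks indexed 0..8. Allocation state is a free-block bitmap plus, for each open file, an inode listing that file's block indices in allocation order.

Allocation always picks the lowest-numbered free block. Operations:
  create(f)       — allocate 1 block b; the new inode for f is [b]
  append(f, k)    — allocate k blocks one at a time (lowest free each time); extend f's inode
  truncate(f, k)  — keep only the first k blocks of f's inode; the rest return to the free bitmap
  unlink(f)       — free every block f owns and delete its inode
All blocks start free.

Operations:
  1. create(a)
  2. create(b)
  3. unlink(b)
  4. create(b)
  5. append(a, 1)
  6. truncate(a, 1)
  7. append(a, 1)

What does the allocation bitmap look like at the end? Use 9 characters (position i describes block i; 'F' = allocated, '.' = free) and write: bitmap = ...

bitmap = FFF......

after create(a) → a:[0]  free=[F........]
after create(b) → a:[0], b:[1]  free=[FF.......]
after unlink(b) → a:[0]  free=[F........]
after create(b) → a:[0], b:[1]  free=[FF.......]
after append(a, 1) → a:[0, 2], b:[1]  free=[FFF......]
after truncate(a, 1) → a:[0], b:[1]  free=[FF.......]
after append(a, 1) → a:[0, 2], b:[1]  free=[FFF......]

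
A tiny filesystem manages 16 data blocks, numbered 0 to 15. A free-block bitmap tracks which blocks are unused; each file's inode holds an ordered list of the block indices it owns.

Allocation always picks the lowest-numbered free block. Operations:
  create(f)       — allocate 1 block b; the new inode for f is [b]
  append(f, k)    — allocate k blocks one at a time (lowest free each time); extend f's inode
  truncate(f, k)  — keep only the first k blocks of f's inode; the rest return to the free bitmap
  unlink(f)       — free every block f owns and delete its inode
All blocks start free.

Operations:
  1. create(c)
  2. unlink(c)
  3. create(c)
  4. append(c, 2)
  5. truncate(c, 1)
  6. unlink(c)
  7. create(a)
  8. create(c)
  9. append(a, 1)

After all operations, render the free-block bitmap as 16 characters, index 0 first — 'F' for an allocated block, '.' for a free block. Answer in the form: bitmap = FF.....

  1. create(c)  ⇒  F...............  {c→[0]}
  2. unlink(c)  ⇒  ................  {}
  3. create(c)  ⇒  F...............  {c→[0]}
  4. append(c, 2)  ⇒  FFF.............  {c→[0, 1, 2]}
  5. truncate(c, 1)  ⇒  F...............  {c→[0]}
  6. unlink(c)  ⇒  ................  {}
  7. create(a)  ⇒  F...............  {a→[0]}
  8. create(c)  ⇒  FF..............  {a→[0]; c→[1]}
  9. append(a, 1)  ⇒  FFF.............  {a→[0, 2]; c→[1]}

bitmap = FFF.............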